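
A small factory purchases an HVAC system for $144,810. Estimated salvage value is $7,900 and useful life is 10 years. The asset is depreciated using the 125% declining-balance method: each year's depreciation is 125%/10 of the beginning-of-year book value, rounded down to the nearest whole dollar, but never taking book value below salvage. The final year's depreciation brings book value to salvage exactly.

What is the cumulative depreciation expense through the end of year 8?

$95,049

Depreciable base = $144,810 − $7,900 = $136,910.
Year 1: ⌊$144,810 × 125%/10⌋ = $18,101. Book value $126,709.
Year 2: ⌊$126,709 × 125%/10⌋ = $15,838. Book value $110,871.
Year 3: ⌊$110,871 × 125%/10⌋ = $13,858. Book value $97,013.
Year 4: ⌊$97,013 × 125%/10⌋ = $12,126. Book value $84,887.
Year 5: ⌊$84,887 × 125%/10⌋ = $10,610. Book value $74,277.
Year 6: ⌊$74,277 × 125%/10⌋ = $9,284. Book value $64,993.
Year 7: ⌊$64,993 × 125%/10⌋ = $8,124. Book value $56,869.
Year 8: ⌊$56,869 × 125%/10⌋ = $7,108. Book value $49,761.
Accumulated through year 8 = $144,810 − $49,761 = $95,049.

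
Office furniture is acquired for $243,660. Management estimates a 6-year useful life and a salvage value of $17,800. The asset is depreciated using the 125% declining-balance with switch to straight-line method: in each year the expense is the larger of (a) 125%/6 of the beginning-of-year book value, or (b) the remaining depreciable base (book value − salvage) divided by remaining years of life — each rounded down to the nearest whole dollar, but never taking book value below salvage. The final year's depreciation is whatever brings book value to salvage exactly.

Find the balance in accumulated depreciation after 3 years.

Depreciable base = $243,660 − $17,800 = $225,860.
Year 1: DB = ⌊$243,660 × 125%/6⌋ = $50,762; SL = ⌊$225,860/6⌋ = $37,643 → take DB $50,762. Book value $192,898.
Year 2: DB = ⌊$192,898 × 125%/6⌋ = $40,187; SL = ⌊$175,098/5⌋ = $35,019 → take DB $40,187. Book value $152,711.
Year 3: DB = ⌊$152,711 × 125%/6⌋ = $31,814; SL = ⌊$134,911/4⌋ = $33,727 → take SL $33,727. Book value $118,984.
Accumulated through year 3 = $243,660 − $118,984 = $124,676.

$124,676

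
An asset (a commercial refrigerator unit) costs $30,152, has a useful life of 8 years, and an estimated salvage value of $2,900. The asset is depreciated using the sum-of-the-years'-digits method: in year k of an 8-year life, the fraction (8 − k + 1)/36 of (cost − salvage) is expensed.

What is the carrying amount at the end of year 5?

$7,442

Depreciable base = $30,152 − $2,900 = $27,252.
Sum of the years' digits = 8+7+6+5+4+3+2+1 = 36.
Year 1: $27,252 × 8/36 = $6,056. Book value $24,096.
Year 2: $27,252 × 7/36 = $5,299. Book value $18,797.
Year 3: $27,252 × 6/36 = $4,542. Book value $14,255.
Year 4: $27,252 × 5/36 = $3,785. Book value $10,470.
Year 5: $27,252 × 4/36 = $3,028. Book value $7,442.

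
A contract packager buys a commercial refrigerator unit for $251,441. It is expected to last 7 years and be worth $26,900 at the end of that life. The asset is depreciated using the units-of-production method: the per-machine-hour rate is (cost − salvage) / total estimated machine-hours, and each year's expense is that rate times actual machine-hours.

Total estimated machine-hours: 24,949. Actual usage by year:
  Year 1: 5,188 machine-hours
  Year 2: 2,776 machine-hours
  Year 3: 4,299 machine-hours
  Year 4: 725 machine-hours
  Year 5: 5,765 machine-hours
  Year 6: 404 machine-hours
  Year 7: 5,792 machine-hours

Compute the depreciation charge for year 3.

Depreciable base = $251,441 − $26,900 = $224,541.
Rate = $224,541 / 24,949 machine-hours = $9 per machine-hour.
Year 1: 5,188 × $9 = $46,692. Book value $204,749.
Year 2: 2,776 × $9 = $24,984. Book value $179,765.
Year 3: 4,299 × $9 = $38,691. Book value $141,074.

$38,691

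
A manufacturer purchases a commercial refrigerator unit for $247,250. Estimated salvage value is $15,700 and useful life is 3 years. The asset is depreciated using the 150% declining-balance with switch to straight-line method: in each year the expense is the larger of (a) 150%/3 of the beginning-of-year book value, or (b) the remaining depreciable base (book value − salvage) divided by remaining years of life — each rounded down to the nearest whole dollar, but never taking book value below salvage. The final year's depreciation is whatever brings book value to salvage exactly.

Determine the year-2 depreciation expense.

Depreciable base = $247,250 − $15,700 = $231,550.
Year 1: DB = ⌊$247,250 × 150%/3⌋ = $123,625; SL = ⌊$231,550/3⌋ = $77,183 → take DB $123,625. Book value $123,625.
Year 2: DB = ⌊$123,625 × 150%/3⌋ = $61,812; SL = ⌊$107,925/2⌋ = $53,962 → take DB $61,812. Book value $61,813.

$61,812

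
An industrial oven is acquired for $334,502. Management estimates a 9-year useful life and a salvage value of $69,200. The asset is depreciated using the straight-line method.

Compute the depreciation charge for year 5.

Depreciable base = $334,502 − $69,200 = $265,302.
Annual expense = $265,302 / 9 = $29,478.

$29,478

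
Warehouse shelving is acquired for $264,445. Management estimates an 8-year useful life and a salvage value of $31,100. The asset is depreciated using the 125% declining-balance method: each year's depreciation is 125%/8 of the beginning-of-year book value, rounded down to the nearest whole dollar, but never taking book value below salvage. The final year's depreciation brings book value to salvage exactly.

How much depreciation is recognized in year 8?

$49,409

Depreciable base = $264,445 − $31,100 = $233,345.
Year 1: ⌊$264,445 × 125%/8⌋ = $41,319. Book value $223,126.
Year 2: ⌊$223,126 × 125%/8⌋ = $34,863. Book value $188,263.
Year 3: ⌊$188,263 × 125%/8⌋ = $29,416. Book value $158,847.
Year 4: ⌊$158,847 × 125%/8⌋ = $24,819. Book value $134,028.
Year 5: ⌊$134,028 × 125%/8⌋ = $20,941. Book value $113,087.
Year 6: ⌊$113,087 × 125%/8⌋ = $17,669. Book value $95,418.
Year 7: ⌊$95,418 × 125%/8⌋ = $14,909. Book value $80,509.
Year 8 (final): $80,509 − $31,100 = $49,409. Book value $31,100.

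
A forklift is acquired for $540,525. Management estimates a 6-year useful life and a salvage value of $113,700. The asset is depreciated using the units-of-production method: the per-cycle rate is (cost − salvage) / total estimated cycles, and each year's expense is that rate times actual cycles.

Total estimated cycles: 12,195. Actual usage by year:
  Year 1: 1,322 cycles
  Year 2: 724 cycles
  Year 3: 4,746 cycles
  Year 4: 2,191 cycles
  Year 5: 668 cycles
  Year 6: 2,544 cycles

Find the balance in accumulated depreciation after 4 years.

$314,405

Depreciable base = $540,525 − $113,700 = $426,825.
Rate = $426,825 / 12,195 cycles = $35 per cycle.
Year 1: 1,322 × $35 = $46,270. Book value $494,255.
Year 2: 724 × $35 = $25,340. Book value $468,915.
Year 3: 4,746 × $35 = $166,110. Book value $302,805.
Year 4: 2,191 × $35 = $76,685. Book value $226,120.
Accumulated through year 4 = $540,525 − $226,120 = $314,405.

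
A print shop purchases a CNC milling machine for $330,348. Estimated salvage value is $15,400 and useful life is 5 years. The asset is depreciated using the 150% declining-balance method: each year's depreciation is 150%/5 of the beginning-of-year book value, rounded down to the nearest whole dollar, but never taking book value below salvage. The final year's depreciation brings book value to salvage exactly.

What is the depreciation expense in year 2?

$69,373

Depreciable base = $330,348 − $15,400 = $314,948.
Year 1: ⌊$330,348 × 150%/5⌋ = $99,104. Book value $231,244.
Year 2: ⌊$231,244 × 150%/5⌋ = $69,373. Book value $161,871.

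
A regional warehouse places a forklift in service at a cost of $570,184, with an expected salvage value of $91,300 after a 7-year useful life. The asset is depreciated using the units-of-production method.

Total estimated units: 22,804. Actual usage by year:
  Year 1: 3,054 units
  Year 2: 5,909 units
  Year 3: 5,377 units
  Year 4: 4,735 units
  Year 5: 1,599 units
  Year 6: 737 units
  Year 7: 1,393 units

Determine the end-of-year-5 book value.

Depreciable base = $570,184 − $91,300 = $478,884.
Rate = $478,884 / 22,804 units = $21 per unit.
Year 1: 3,054 × $21 = $64,134. Book value $506,050.
Year 2: 5,909 × $21 = $124,089. Book value $381,961.
Year 3: 5,377 × $21 = $112,917. Book value $269,044.
Year 4: 4,735 × $21 = $99,435. Book value $169,609.
Year 5: 1,599 × $21 = $33,579. Book value $136,030.

$136,030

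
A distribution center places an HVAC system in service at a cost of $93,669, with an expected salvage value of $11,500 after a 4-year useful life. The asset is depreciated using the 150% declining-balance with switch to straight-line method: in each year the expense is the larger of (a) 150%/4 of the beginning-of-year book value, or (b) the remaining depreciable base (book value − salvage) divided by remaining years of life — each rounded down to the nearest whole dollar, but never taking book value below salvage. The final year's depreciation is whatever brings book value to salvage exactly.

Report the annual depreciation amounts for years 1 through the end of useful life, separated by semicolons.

Depreciable base = $93,669 − $11,500 = $82,169.
Year 1: DB = ⌊$93,669 × 150%/4⌋ = $35,125; SL = ⌊$82,169/4⌋ = $20,542 → take DB $35,125. Book value $58,544.
Year 2: DB = ⌊$58,544 × 150%/4⌋ = $21,954; SL = ⌊$47,044/3⌋ = $15,681 → take DB $21,954. Book value $36,590.
Year 3: DB = ⌊$36,590 × 150%/4⌋ = $13,721; SL = ⌊$25,090/2⌋ = $12,545 → take DB $13,721. Book value $22,869.
Year 4 (final): $22,869 − $11,500 = $11,369. Book value $11,500.

$35,125; $21,954; $13,721; $11,369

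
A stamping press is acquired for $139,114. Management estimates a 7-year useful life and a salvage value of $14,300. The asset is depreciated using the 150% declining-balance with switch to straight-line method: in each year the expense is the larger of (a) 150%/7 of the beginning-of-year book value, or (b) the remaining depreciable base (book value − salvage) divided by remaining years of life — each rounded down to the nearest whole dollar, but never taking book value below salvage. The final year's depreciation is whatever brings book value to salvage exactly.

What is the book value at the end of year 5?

Depreciable base = $139,114 − $14,300 = $124,814.
Year 1: DB = ⌊$139,114 × 150%/7⌋ = $29,810; SL = ⌊$124,814/7⌋ = $17,830 → take DB $29,810. Book value $109,304.
Year 2: DB = ⌊$109,304 × 150%/7⌋ = $23,422; SL = ⌊$95,004/6⌋ = $15,834 → take DB $23,422. Book value $85,882.
Year 3: DB = ⌊$85,882 × 150%/7⌋ = $18,403; SL = ⌊$71,582/5⌋ = $14,316 → take DB $18,403. Book value $67,479.
Year 4: DB = ⌊$67,479 × 150%/7⌋ = $14,459; SL = ⌊$53,179/4⌋ = $13,294 → take DB $14,459. Book value $53,020.
Year 5: DB = ⌊$53,020 × 150%/7⌋ = $11,361; SL = ⌊$38,720/3⌋ = $12,906 → take SL $12,906. Book value $40,114.

$40,114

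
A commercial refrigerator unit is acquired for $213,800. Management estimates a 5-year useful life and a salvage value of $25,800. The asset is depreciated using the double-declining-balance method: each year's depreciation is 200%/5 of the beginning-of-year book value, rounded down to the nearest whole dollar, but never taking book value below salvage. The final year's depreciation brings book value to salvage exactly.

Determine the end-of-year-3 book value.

$46,181

Depreciable base = $213,800 − $25,800 = $188,000.
Year 1: ⌊$213,800 × 200%/5⌋ = $85,520. Book value $128,280.
Year 2: ⌊$128,280 × 200%/5⌋ = $51,312. Book value $76,968.
Year 3: ⌊$76,968 × 200%/5⌋ = $30,787. Book value $46,181.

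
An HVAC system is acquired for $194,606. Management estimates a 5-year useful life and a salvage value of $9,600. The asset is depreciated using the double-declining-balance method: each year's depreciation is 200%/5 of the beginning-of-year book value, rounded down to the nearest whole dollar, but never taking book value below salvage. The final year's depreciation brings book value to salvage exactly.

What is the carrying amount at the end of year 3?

Depreciable base = $194,606 − $9,600 = $185,006.
Year 1: ⌊$194,606 × 200%/5⌋ = $77,842. Book value $116,764.
Year 2: ⌊$116,764 × 200%/5⌋ = $46,705. Book value $70,059.
Year 3: ⌊$70,059 × 200%/5⌋ = $28,023. Book value $42,036.

$42,036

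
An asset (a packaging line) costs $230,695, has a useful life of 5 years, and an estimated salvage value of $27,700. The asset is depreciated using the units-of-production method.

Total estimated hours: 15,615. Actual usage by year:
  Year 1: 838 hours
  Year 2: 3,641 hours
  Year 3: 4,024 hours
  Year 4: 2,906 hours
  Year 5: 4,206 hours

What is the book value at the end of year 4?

$82,378

Depreciable base = $230,695 − $27,700 = $202,995.
Rate = $202,995 / 15,615 hours = $13 per hour.
Year 1: 838 × $13 = $10,894. Book value $219,801.
Year 2: 3,641 × $13 = $47,333. Book value $172,468.
Year 3: 4,024 × $13 = $52,312. Book value $120,156.
Year 4: 2,906 × $13 = $37,778. Book value $82,378.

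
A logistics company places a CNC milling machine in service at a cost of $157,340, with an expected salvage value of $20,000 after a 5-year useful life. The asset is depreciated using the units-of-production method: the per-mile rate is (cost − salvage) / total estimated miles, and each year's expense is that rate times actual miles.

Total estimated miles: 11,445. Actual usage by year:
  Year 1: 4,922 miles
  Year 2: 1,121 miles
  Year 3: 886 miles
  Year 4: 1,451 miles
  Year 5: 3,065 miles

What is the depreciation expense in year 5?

Depreciable base = $157,340 − $20,000 = $137,340.
Rate = $137,340 / 11,445 miles = $12 per mile.
Year 1: 4,922 × $12 = $59,064. Book value $98,276.
Year 2: 1,121 × $12 = $13,452. Book value $84,824.
Year 3: 886 × $12 = $10,632. Book value $74,192.
Year 4: 1,451 × $12 = $17,412. Book value $56,780.
Year 5: 3,065 × $12 = $36,780. Book value $20,000.

$36,780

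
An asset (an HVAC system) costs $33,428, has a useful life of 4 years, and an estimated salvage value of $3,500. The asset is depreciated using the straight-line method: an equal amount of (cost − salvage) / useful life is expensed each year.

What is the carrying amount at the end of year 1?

Depreciable base = $33,428 − $3,500 = $29,928.
Annual expense = $29,928 / 4 = $7,482.
End of year 1: book value $25,946.

$25,946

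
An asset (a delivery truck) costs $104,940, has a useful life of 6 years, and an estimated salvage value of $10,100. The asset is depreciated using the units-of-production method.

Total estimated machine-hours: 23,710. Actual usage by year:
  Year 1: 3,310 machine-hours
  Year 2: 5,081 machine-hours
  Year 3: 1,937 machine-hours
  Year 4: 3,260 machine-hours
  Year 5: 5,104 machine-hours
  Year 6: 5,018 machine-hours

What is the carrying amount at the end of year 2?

$71,376

Depreciable base = $104,940 − $10,100 = $94,840.
Rate = $94,840 / 23,710 machine-hours = $4 per machine-hour.
Year 1: 3,310 × $4 = $13,240. Book value $91,700.
Year 2: 5,081 × $4 = $20,324. Book value $71,376.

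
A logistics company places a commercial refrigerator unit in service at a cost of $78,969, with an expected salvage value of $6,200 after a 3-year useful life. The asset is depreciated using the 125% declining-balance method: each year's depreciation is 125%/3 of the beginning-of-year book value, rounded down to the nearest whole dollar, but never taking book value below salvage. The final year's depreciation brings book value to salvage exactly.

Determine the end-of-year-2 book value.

$26,872

Depreciable base = $78,969 − $6,200 = $72,769.
Year 1: ⌊$78,969 × 125%/3⌋ = $32,903. Book value $46,066.
Year 2: ⌊$46,066 × 125%/3⌋ = $19,194. Book value $26,872.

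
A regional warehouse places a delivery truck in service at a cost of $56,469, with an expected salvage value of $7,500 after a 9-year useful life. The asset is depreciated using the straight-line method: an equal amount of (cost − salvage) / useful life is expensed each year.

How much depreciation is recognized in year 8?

Depreciable base = $56,469 − $7,500 = $48,969.
Annual expense = $48,969 / 9 = $5,441.

$5,441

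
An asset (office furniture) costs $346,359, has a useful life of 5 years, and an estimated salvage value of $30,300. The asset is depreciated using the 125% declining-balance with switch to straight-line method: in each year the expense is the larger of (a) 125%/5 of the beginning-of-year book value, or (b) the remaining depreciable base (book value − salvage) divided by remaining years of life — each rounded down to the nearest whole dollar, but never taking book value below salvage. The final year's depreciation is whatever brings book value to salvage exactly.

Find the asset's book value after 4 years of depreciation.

Depreciable base = $346,359 − $30,300 = $316,059.
Year 1: DB = ⌊$346,359 × 125%/5⌋ = $86,589; SL = ⌊$316,059/5⌋ = $63,211 → take DB $86,589. Book value $259,770.
Year 2: DB = ⌊$259,770 × 125%/5⌋ = $64,942; SL = ⌊$229,470/4⌋ = $57,367 → take DB $64,942. Book value $194,828.
Year 3: DB = ⌊$194,828 × 125%/5⌋ = $48,707; SL = ⌊$164,528/3⌋ = $54,842 → take SL $54,842. Book value $139,986.
Year 4: DB = ⌊$139,986 × 125%/5⌋ = $34,996; SL = ⌊$109,686/2⌋ = $54,843 → take SL $54,843. Book value $85,143.

$85,143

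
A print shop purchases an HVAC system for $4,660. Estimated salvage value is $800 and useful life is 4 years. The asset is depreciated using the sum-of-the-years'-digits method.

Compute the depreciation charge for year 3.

Depreciable base = $4,660 − $800 = $3,860.
Sum of the years' digits = 4+3+2+1 = 10.
Year 1: $3,860 × 4/10 = $1,544. Book value $3,116.
Year 2: $3,860 × 3/10 = $1,158. Book value $1,958.
Year 3: $3,860 × 2/10 = $772. Book value $1,186.

$772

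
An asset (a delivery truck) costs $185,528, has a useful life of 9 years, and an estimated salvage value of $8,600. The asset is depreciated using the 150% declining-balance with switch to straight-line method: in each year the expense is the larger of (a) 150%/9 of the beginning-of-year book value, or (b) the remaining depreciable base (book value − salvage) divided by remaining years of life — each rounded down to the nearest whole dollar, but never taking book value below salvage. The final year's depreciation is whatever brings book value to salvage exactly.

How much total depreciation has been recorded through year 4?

$96,055

Depreciable base = $185,528 − $8,600 = $176,928.
Year 1: DB = ⌊$185,528 × 150%/9⌋ = $30,921; SL = ⌊$176,928/9⌋ = $19,658 → take DB $30,921. Book value $154,607.
Year 2: DB = ⌊$154,607 × 150%/9⌋ = $25,767; SL = ⌊$146,007/8⌋ = $18,250 → take DB $25,767. Book value $128,840.
Year 3: DB = ⌊$128,840 × 150%/9⌋ = $21,473; SL = ⌊$120,240/7⌋ = $17,177 → take DB $21,473. Book value $107,367.
Year 4: DB = ⌊$107,367 × 150%/9⌋ = $17,894; SL = ⌊$98,767/6⌋ = $16,461 → take DB $17,894. Book value $89,473.
Accumulated through year 4 = $185,528 − $89,473 = $96,055.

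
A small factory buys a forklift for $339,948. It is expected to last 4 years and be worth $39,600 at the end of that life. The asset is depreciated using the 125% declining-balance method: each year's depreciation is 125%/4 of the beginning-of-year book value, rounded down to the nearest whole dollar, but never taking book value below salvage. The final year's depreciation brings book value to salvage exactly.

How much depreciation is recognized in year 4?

Depreciable base = $339,948 − $39,600 = $300,348.
Year 1: ⌊$339,948 × 125%/4⌋ = $106,233. Book value $233,715.
Year 2: ⌊$233,715 × 125%/4⌋ = $73,035. Book value $160,680.
Year 3: ⌊$160,680 × 125%/4⌋ = $50,212. Book value $110,468.
Year 4 (final): $110,468 − $39,600 = $70,868. Book value $39,600.

$70,868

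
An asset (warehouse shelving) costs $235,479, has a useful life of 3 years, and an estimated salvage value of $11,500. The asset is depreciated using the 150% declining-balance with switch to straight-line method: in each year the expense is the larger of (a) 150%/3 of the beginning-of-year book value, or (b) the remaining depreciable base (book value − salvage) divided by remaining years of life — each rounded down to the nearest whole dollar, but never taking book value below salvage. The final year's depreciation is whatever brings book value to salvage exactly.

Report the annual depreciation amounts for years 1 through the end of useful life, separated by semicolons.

$117,739; $58,870; $47,370

Depreciable base = $235,479 − $11,500 = $223,979.
Year 1: DB = ⌊$235,479 × 150%/3⌋ = $117,739; SL = ⌊$223,979/3⌋ = $74,659 → take DB $117,739. Book value $117,740.
Year 2: DB = ⌊$117,740 × 150%/3⌋ = $58,870; SL = ⌊$106,240/2⌋ = $53,120 → take DB $58,870. Book value $58,870.
Year 3 (final): $58,870 − $11,500 = $47,370. Book value $11,500.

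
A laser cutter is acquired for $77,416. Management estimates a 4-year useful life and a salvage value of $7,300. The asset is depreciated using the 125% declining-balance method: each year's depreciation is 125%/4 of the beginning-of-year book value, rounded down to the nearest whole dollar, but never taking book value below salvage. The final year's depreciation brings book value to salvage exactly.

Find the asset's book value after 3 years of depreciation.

Depreciable base = $77,416 − $7,300 = $70,116.
Year 1: ⌊$77,416 × 125%/4⌋ = $24,192. Book value $53,224.
Year 2: ⌊$53,224 × 125%/4⌋ = $16,632. Book value $36,592.
Year 3: ⌊$36,592 × 125%/4⌋ = $11,435. Book value $25,157.

$25,157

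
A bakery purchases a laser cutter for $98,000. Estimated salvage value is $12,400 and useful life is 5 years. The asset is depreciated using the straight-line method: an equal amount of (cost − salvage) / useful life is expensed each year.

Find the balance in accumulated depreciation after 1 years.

$17,120

Depreciable base = $98,000 − $12,400 = $85,600.
Annual expense = $85,600 / 5 = $17,120.
End of year 1: book value $80,880.
Accumulated through year 1 = $98,000 − $80,880 = $17,120.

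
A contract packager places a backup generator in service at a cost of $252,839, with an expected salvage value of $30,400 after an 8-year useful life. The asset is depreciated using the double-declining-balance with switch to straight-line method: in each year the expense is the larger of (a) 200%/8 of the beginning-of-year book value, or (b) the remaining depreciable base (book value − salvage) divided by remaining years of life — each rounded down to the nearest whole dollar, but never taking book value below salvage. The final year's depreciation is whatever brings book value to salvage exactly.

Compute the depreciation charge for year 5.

Depreciable base = $252,839 − $30,400 = $222,439.
Year 1: DB = ⌊$252,839 × 200%/8⌋ = $63,209; SL = ⌊$222,439/8⌋ = $27,804 → take DB $63,209. Book value $189,630.
Year 2: DB = ⌊$189,630 × 200%/8⌋ = $47,407; SL = ⌊$159,230/7⌋ = $22,747 → take DB $47,407. Book value $142,223.
Year 3: DB = ⌊$142,223 × 200%/8⌋ = $35,555; SL = ⌊$111,823/6⌋ = $18,637 → take DB $35,555. Book value $106,668.
Year 4: DB = ⌊$106,668 × 200%/8⌋ = $26,667; SL = ⌊$76,268/5⌋ = $15,253 → take DB $26,667. Book value $80,001.
Year 5: DB = ⌊$80,001 × 200%/8⌋ = $20,000; SL = ⌊$49,601/4⌋ = $12,400 → take DB $20,000. Book value $60,001.

$20,000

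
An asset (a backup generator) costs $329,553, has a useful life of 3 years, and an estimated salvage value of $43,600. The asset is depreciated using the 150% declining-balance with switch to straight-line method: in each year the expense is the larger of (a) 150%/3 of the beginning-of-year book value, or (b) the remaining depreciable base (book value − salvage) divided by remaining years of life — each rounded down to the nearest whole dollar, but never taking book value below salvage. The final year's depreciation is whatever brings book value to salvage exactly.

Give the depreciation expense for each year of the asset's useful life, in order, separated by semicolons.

Depreciable base = $329,553 − $43,600 = $285,953.
Year 1: DB = ⌊$329,553 × 150%/3⌋ = $164,776; SL = ⌊$285,953/3⌋ = $95,317 → take DB $164,776. Book value $164,777.
Year 2: DB = ⌊$164,777 × 150%/3⌋ = $82,388; SL = ⌊$121,177/2⌋ = $60,588 → take DB $82,388. Book value $82,389.
Year 3 (final): $82,389 − $43,600 = $38,789. Book value $43,600.

$164,776; $82,388; $38,789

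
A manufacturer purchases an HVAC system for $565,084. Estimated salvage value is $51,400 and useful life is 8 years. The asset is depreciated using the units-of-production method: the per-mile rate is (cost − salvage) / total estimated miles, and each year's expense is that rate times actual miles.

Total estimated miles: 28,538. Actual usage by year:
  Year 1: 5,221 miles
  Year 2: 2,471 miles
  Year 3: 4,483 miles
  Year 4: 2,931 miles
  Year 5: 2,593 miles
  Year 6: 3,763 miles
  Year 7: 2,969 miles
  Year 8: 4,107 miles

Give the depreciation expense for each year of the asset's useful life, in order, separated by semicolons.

$93,978; $44,478; $80,694; $52,758; $46,674; $67,734; $53,442; $73,926

Depreciable base = $565,084 − $51,400 = $513,684.
Rate = $513,684 / 28,538 miles = $18 per mile.
Year 1: 5,221 × $18 = $93,978. Book value $471,106.
Year 2: 2,471 × $18 = $44,478. Book value $426,628.
Year 3: 4,483 × $18 = $80,694. Book value $345,934.
Year 4: 2,931 × $18 = $52,758. Book value $293,176.
Year 5: 2,593 × $18 = $46,674. Book value $246,502.
Year 6: 3,763 × $18 = $67,734. Book value $178,768.
Year 7: 2,969 × $18 = $53,442. Book value $125,326.
Year 8: 4,107 × $18 = $73,926. Book value $51,400.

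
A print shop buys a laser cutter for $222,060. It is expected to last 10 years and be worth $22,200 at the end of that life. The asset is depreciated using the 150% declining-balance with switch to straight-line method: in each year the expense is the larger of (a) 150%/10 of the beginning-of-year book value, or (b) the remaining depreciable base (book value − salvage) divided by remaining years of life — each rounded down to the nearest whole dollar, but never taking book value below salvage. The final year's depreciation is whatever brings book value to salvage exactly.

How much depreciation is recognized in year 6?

$15,266

Depreciable base = $222,060 − $22,200 = $199,860.
Year 1: DB = ⌊$222,060 × 150%/10⌋ = $33,309; SL = ⌊$199,860/10⌋ = $19,986 → take DB $33,309. Book value $188,751.
Year 2: DB = ⌊$188,751 × 150%/10⌋ = $28,312; SL = ⌊$166,551/9⌋ = $18,505 → take DB $28,312. Book value $160,439.
Year 3: DB = ⌊$160,439 × 150%/10⌋ = $24,065; SL = ⌊$138,239/8⌋ = $17,279 → take DB $24,065. Book value $136,374.
Year 4: DB = ⌊$136,374 × 150%/10⌋ = $20,456; SL = ⌊$114,174/7⌋ = $16,310 → take DB $20,456. Book value $115,918.
Year 5: DB = ⌊$115,918 × 150%/10⌋ = $17,387; SL = ⌊$93,718/6⌋ = $15,619 → take DB $17,387. Book value $98,531.
Year 6: DB = ⌊$98,531 × 150%/10⌋ = $14,779; SL = ⌊$76,331/5⌋ = $15,266 → take SL $15,266. Book value $83,265.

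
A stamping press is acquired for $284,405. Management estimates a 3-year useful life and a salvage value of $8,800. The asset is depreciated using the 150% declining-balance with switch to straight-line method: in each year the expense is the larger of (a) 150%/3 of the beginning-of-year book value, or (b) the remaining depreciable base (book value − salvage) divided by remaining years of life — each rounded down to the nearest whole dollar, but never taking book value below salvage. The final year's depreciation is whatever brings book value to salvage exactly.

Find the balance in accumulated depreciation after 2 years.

Depreciable base = $284,405 − $8,800 = $275,605.
Year 1: DB = ⌊$284,405 × 150%/3⌋ = $142,202; SL = ⌊$275,605/3⌋ = $91,868 → take DB $142,202. Book value $142,203.
Year 2: DB = ⌊$142,203 × 150%/3⌋ = $71,101; SL = ⌊$133,403/2⌋ = $66,701 → take DB $71,101. Book value $71,102.
Accumulated through year 2 = $284,405 − $71,102 = $213,303.

$213,303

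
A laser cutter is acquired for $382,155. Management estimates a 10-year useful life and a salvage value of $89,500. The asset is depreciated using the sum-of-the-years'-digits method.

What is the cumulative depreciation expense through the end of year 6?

Depreciable base = $382,155 − $89,500 = $292,655.
Sum of the years' digits = 10+9+8+7+6+5+4+3+2+1 = 55.
Year 1: $292,655 × 10/55 = $53,210. Book value $328,945.
Year 2: $292,655 × 9/55 = $47,889. Book value $281,056.
Year 3: $292,655 × 8/55 = $42,568. Book value $238,488.
Year 4: $292,655 × 7/55 = $37,247. Book value $201,241.
Year 5: $292,655 × 6/55 = $31,926. Book value $169,315.
Year 6: $292,655 × 5/55 = $26,605. Book value $142,710.
Accumulated through year 6 = $382,155 − $142,710 = $239,445.

$239,445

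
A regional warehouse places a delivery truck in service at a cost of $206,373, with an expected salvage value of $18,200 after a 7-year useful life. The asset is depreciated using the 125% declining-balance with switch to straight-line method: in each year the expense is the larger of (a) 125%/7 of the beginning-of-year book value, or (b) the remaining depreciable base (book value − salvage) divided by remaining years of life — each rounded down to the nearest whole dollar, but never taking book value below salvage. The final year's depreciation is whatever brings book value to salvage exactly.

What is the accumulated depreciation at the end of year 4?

Depreciable base = $206,373 − $18,200 = $188,173.
Year 1: DB = ⌊$206,373 × 125%/7⌋ = $36,852; SL = ⌊$188,173/7⌋ = $26,881 → take DB $36,852. Book value $169,521.
Year 2: DB = ⌊$169,521 × 125%/7⌋ = $30,271; SL = ⌊$151,321/6⌋ = $25,220 → take DB $30,271. Book value $139,250.
Year 3: DB = ⌊$139,250 × 125%/7⌋ = $24,866; SL = ⌊$121,050/5⌋ = $24,210 → take DB $24,866. Book value $114,384.
Year 4: DB = ⌊$114,384 × 125%/7⌋ = $20,425; SL = ⌊$96,184/4⌋ = $24,046 → take SL $24,046. Book value $90,338.
Accumulated through year 4 = $206,373 − $90,338 = $116,035.

$116,035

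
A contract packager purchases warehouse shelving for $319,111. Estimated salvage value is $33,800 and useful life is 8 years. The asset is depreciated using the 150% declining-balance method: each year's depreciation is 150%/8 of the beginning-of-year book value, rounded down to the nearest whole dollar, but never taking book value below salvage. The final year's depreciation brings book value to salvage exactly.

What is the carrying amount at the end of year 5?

$112,996

Depreciable base = $319,111 − $33,800 = $285,311.
Year 1: ⌊$319,111 × 150%/8⌋ = $59,833. Book value $259,278.
Year 2: ⌊$259,278 × 150%/8⌋ = $48,614. Book value $210,664.
Year 3: ⌊$210,664 × 150%/8⌋ = $39,499. Book value $171,165.
Year 4: ⌊$171,165 × 150%/8⌋ = $32,093. Book value $139,072.
Year 5: ⌊$139,072 × 150%/8⌋ = $26,076. Book value $112,996.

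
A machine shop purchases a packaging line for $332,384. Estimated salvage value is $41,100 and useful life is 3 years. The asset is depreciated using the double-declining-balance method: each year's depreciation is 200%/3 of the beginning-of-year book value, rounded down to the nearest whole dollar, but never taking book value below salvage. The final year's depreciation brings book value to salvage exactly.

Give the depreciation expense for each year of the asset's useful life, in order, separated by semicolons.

Depreciable base = $332,384 − $41,100 = $291,284.
Year 1: ⌊$332,384 × 200%/3⌋ = $221,589. Book value $110,795.
Year 2: ⌊$110,795 × 200%/3⌋ = $73,863, capped at $69,695. Book value $41,100.
Year 3 (final): $41,100 − $41,100 = $0. Book value $41,100.

$221,589; $69,695; $0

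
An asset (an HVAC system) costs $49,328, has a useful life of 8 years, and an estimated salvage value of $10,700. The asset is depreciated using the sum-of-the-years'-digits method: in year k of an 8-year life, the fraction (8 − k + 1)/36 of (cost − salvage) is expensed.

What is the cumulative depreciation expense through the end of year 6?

$35,409

Depreciable base = $49,328 − $10,700 = $38,628.
Sum of the years' digits = 8+7+6+5+4+3+2+1 = 36.
Year 1: $38,628 × 8/36 = $8,584. Book value $40,744.
Year 2: $38,628 × 7/36 = $7,511. Book value $33,233.
Year 3: $38,628 × 6/36 = $6,438. Book value $26,795.
Year 4: $38,628 × 5/36 = $5,365. Book value $21,430.
Year 5: $38,628 × 4/36 = $4,292. Book value $17,138.
Year 6: $38,628 × 3/36 = $3,219. Book value $13,919.
Accumulated through year 6 = $49,328 − $13,919 = $35,409.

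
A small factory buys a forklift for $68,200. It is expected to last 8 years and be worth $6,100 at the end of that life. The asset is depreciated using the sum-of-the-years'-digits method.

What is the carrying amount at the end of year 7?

Depreciable base = $68,200 − $6,100 = $62,100.
Sum of the years' digits = 8+7+6+5+4+3+2+1 = 36.
Year 1: $62,100 × 8/36 = $13,800. Book value $54,400.
Year 2: $62,100 × 7/36 = $12,075. Book value $42,325.
Year 3: $62,100 × 6/36 = $10,350. Book value $31,975.
Year 4: $62,100 × 5/36 = $8,625. Book value $23,350.
Year 5: $62,100 × 4/36 = $6,900. Book value $16,450.
Year 6: $62,100 × 3/36 = $5,175. Book value $11,275.
Year 7: $62,100 × 2/36 = $3,450. Book value $7,825.

$7,825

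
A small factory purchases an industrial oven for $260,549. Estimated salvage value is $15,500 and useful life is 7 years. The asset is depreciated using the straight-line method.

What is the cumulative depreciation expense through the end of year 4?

Depreciable base = $260,549 − $15,500 = $245,049.
Annual expense = $245,049 / 7 = $35,007.
End of year 1: book value $225,542.
End of year 2: book value $190,535.
End of year 3: book value $155,528.
End of year 4: book value $120,521.
Accumulated through year 4 = $260,549 − $120,521 = $140,028.

$140,028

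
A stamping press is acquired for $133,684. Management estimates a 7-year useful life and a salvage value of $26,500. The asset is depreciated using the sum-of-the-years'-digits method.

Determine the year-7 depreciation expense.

Depreciable base = $133,684 − $26,500 = $107,184.
Sum of the years' digits = 7+6+5+4+3+2+1 = 28.
Year 1: $107,184 × 7/28 = $26,796. Book value $106,888.
Year 2: $107,184 × 6/28 = $22,968. Book value $83,920.
Year 3: $107,184 × 5/28 = $19,140. Book value $64,780.
Year 4: $107,184 × 4/28 = $15,312. Book value $49,468.
Year 5: $107,184 × 3/28 = $11,484. Book value $37,984.
Year 6: $107,184 × 2/28 = $7,656. Book value $30,328.
Year 7: $107,184 × 1/28 = $3,828. Book value $26,500.

$3,828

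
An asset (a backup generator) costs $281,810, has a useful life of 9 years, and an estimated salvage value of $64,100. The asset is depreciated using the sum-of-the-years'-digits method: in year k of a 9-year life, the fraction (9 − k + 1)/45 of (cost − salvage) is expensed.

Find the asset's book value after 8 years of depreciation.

$68,938

Depreciable base = $281,810 − $64,100 = $217,710.
Sum of the years' digits = 9+8+7+6+5+4+3+2+1 = 45.
Year 1: $217,710 × 9/45 = $43,542. Book value $238,268.
Year 2: $217,710 × 8/45 = $38,704. Book value $199,564.
Year 3: $217,710 × 7/45 = $33,866. Book value $165,698.
Year 4: $217,710 × 6/45 = $29,028. Book value $136,670.
Year 5: $217,710 × 5/45 = $24,190. Book value $112,480.
Year 6: $217,710 × 4/45 = $19,352. Book value $93,128.
Year 7: $217,710 × 3/45 = $14,514. Book value $78,614.
Year 8: $217,710 × 2/45 = $9,676. Book value $68,938.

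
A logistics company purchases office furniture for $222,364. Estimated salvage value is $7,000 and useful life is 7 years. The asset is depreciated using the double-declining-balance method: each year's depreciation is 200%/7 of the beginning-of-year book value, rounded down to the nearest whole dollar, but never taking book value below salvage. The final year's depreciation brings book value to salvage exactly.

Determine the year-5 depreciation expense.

Depreciable base = $222,364 − $7,000 = $215,364.
Year 1: ⌊$222,364 × 200%/7⌋ = $63,532. Book value $158,832.
Year 2: ⌊$158,832 × 200%/7⌋ = $45,380. Book value $113,452.
Year 3: ⌊$113,452 × 200%/7⌋ = $32,414. Book value $81,038.
Year 4: ⌊$81,038 × 200%/7⌋ = $23,153. Book value $57,885.
Year 5: ⌊$57,885 × 200%/7⌋ = $16,538. Book value $41,347.

$16,538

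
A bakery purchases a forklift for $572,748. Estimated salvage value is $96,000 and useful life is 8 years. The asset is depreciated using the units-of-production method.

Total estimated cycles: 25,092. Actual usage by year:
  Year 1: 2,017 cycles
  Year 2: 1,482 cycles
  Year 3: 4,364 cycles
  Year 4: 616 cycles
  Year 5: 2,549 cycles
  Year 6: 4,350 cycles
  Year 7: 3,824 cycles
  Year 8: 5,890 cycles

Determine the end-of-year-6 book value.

Depreciable base = $572,748 − $96,000 = $476,748.
Rate = $476,748 / 25,092 cycles = $19 per cycle.
Year 1: 2,017 × $19 = $38,323. Book value $534,425.
Year 2: 1,482 × $19 = $28,158. Book value $506,267.
Year 3: 4,364 × $19 = $82,916. Book value $423,351.
Year 4: 616 × $19 = $11,704. Book value $411,647.
Year 5: 2,549 × $19 = $48,431. Book value $363,216.
Year 6: 4,350 × $19 = $82,650. Book value $280,566.

$280,566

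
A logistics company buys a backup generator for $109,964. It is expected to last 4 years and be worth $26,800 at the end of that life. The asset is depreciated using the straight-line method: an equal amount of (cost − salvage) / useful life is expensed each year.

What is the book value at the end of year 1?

$89,173

Depreciable base = $109,964 − $26,800 = $83,164.
Annual expense = $83,164 / 4 = $20,791.
End of year 1: book value $89,173.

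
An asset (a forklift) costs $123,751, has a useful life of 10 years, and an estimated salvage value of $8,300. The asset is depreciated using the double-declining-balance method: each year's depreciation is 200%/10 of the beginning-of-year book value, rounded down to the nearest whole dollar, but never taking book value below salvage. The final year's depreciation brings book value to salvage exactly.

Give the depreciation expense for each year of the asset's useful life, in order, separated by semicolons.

$24,750; $19,800; $15,840; $12,672; $10,137; $8,110; $6,488; $5,190; $4,152; $8,312

Depreciable base = $123,751 − $8,300 = $115,451.
Year 1: ⌊$123,751 × 200%/10⌋ = $24,750. Book value $99,001.
Year 2: ⌊$99,001 × 200%/10⌋ = $19,800. Book value $79,201.
Year 3: ⌊$79,201 × 200%/10⌋ = $15,840. Book value $63,361.
Year 4: ⌊$63,361 × 200%/10⌋ = $12,672. Book value $50,689.
Year 5: ⌊$50,689 × 200%/10⌋ = $10,137. Book value $40,552.
Year 6: ⌊$40,552 × 200%/10⌋ = $8,110. Book value $32,442.
Year 7: ⌊$32,442 × 200%/10⌋ = $6,488. Book value $25,954.
Year 8: ⌊$25,954 × 200%/10⌋ = $5,190. Book value $20,764.
Year 9: ⌊$20,764 × 200%/10⌋ = $4,152. Book value $16,612.
Year 10 (final): $16,612 − $8,300 = $8,312. Book value $8,300.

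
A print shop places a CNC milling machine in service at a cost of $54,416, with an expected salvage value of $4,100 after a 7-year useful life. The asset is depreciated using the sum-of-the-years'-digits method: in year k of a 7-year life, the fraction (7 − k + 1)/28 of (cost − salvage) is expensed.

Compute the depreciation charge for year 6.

Depreciable base = $54,416 − $4,100 = $50,316.
Sum of the years' digits = 7+6+5+4+3+2+1 = 28.
Year 1: $50,316 × 7/28 = $12,579. Book value $41,837.
Year 2: $50,316 × 6/28 = $10,782. Book value $31,055.
Year 3: $50,316 × 5/28 = $8,985. Book value $22,070.
Year 4: $50,316 × 4/28 = $7,188. Book value $14,882.
Year 5: $50,316 × 3/28 = $5,391. Book value $9,491.
Year 6: $50,316 × 2/28 = $3,594. Book value $5,897.

$3,594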